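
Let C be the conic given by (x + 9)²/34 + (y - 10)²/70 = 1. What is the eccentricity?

Center (-9, 10). The larger denominator 70 sits under the y-term, so the major axis is vertical; a² = 70, b² = 34.
c² = a² - b² = 36, so c = 6.
e = c/a = 6/√70 = 3√70/35.

e = 3√70/35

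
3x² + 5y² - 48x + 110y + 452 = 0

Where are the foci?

(8 - √46, -11) and (8 + √46, -11)

Collect terms: 3(x² - 16x) + 5(y² + 22y) = -452
Complete the square in x and y: 3(x - 8)² + 5(y + 11)² = -452 + 192 + 605 = 345
Divide by 345: (x - 8)²/115 + (y + 11)²/69 = 1
Ellipse, center (8, -11), major axis horizontal; a² = 115, b² = 69.
c² = a² - b² = 115 - 69 = 46, so c = √46.
Foci lie on the horizontal axis through the center: (h ± c, k).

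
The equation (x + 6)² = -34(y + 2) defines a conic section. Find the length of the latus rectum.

Vertex (-6, -2); 4p = -34 so p = -17/2. Opens down.
Latus rectum length = |4p| = 34.

34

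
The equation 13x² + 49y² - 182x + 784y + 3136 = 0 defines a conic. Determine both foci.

Collect terms: 13(x² - 14x) + 49(y² + 16y) = -3136
Complete the square in x and y: 13(x - 7)² + 49(y + 8)² = -3136 + 637 + 3136 = 637
Divide by 637: (x - 7)²/49 + (y + 8)²/13 = 1
Ellipse, center (7, -8), major axis horizontal; a² = 49, b² = 13.
c² = a² - b² = 49 - 13 = 36, so c = 6.
Foci lie on the horizontal axis through the center: (h ± c, k).

(1, -8) and (13, -8)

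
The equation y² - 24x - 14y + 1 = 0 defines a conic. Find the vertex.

(-2, 7)

Only y is squared. Complete the square in y: (y - 7)² = 24(x + 2).
Vertex (-2, 7); 4p = 24 so p = 6. Opens right.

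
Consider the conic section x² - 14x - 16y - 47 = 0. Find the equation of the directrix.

y = -10

Only x is squared. Complete the square in x: (x - 7)² = 16(y + 6).
Vertex (7, -6); 4p = 16 so p = 4. Opens up.
Directrix is the horizontal line y = k − p = -6 − (4) = -10.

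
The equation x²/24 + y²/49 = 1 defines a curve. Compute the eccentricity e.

Center (0, 0). The larger denominator 49 sits under the y-term, so the major axis is vertical; a² = 49, b² = 24.
c² = a² - b² = 25, so c = 5.
e = c/a = 5/7.

e = 5/7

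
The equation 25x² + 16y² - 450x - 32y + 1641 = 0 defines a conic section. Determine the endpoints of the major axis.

Group the x- and y-terms: 25(x² - 18x) + 16(y² - 2y) = -1641
Complete the square: 25(x - 9)² + 16(y - 1)² = -1641 + 2025 + 16 = 400
Divide by 400: (x - 9)²/16 + (y - 1)²/25 = 1
Ellipse, center (9, 1), major axis vertical; a² = 25, b² = 16.
a = 5. Vertices at (h, k ± a).

(9, -4) and (9, 6)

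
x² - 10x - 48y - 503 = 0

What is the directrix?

y = -23

Only x is squared. Complete the square in x: (x - 5)² = 48(y + 11).
Vertex (5, -11); 4p = 48 so p = 12. Opens up.
Directrix is the horizontal line y = k − p = -11 − (12) = -23.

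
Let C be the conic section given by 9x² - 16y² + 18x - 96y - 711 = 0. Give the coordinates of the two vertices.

(-9, -3) and (7, -3)

Group the x- and y-terms: 9(x² + 2x) -16(y² + 6y) = 711
Completing the square gives 9(x + 1)² -16(y + 3)² = 711 + 9 - 144 = 576.
Dividing both sides by 576: (x + 1)²/64 - (y + 3)²/36 = 1
Hyperbola, center (-1, -3), transverse axis horizontal; a² = 64, b² = 36.
a = 8. Vertices at (h ± a, k).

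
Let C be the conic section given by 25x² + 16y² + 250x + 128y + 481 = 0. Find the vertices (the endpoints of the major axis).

Group the x- and y-terms: 25(x² + 10x) + 16(y² + 8y) = -481
Complete the square: 25(x + 5)² + 16(y + 4)² = -481 + 625 + 256 = 400
Divide by 400: (x + 5)²/16 + (y + 4)²/25 = 1
Ellipse, center (-5, -4), major axis vertical; a² = 25, b² = 16.
a = 5. Vertices at (h, k ± a).

(-5, -9) and (-5, 1)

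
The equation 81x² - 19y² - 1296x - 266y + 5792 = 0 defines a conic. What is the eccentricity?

e = 10/9

Collect terms: 81(x² - 16x) -19(y² + 14y) = -5792
81(x - 8)² -19(y + 7)² = -5792 + 5184 - 931 = -1539
Divide by -1539: (y + 7)²/81 - (x - 8)²/19 = 1
Hyperbola, center (8, -7), transverse axis vertical; a² = 81, b² = 19.
c² = a² + b² = 100, so c = 10.
e = c/a = 10/9.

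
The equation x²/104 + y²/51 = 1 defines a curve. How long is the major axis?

4√26

Center (0, 0). The larger denominator 104 sits under the x-term, so the major axis is horizontal; a² = 104, b² = 51.
a² = 104 so a = 2√26; the major axis has length 2a = 4√26.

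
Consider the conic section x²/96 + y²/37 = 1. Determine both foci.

Center (0, 0). The larger denominator 96 sits under the x-term, so the major axis is horizontal; a² = 96, b² = 37.
c² = a² - b² = 96 - 37 = 59, so c = √59.
Foci lie on the horizontal axis through the center: (h ± c, k).

(0 - √59, 0) and (0 + √59, 0)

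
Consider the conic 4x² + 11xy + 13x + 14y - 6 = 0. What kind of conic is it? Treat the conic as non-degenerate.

hyperbola

A = 4, B = 11, C = 0.
Discriminant B² − 4AC = 11² − 4·4·0 = 121.
B² − 4AC > 0 ⇒ hyperbola.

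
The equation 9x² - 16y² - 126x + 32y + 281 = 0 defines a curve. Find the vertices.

Group: 9(x² - 14x) -16(y² - 2y) = -281
Complete the square: 9(x - 7)² -16(y - 1)² = -281 + 441 - 16 = 144
Divide by 144: (x - 7)²/16 - (y - 1)²/9 = 1
Hyperbola, center (7, 1), transverse axis horizontal; a² = 16, b² = 9.
a = 4. Vertices at (h ± a, k).

(3, 1) and (11, 1)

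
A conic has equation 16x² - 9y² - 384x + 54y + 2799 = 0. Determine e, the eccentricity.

Collect terms: 16(x² - 24x) -9(y² - 6y) = -2799
16(x - 12)² -9(y - 3)² = -2799 + 2304 - 81 = -576
Divide through by -576 to get (y - 3)²/64 - (x - 12)²/36 = 1.
Hyperbola, center (12, 3), transverse axis vertical; a² = 64, b² = 36.
c² = a² + b² = 100, so c = 10.
e = c/a = 10/8 = 5/4.

e = 5/4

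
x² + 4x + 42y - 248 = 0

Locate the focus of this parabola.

Only x is squared. Complete the square in x: (x + 2)² = -42(y - 6).
Vertex (-2, 6); 4p = -42 so p = -21/2. Opens down.
Focus is p units from the vertex along the axis: (h, k + p).

(-2, -9/2)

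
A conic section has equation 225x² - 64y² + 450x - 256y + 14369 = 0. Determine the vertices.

(-1, -17) and (-1, 13)

Collect terms: 225(x² + 2x) -64(y² + 4y) = -14369
Complete the square in x and y: 225(x + 1)² -64(y + 2)² = -14369 + 225 - 256 = -14400
Dividing both sides by -14400: (y + 2)²/225 - (x + 1)²/64 = 1
Hyperbola, center (-1, -2), transverse axis vertical; a² = 225, b² = 64.
a = 15. Vertices at (h, k ± a).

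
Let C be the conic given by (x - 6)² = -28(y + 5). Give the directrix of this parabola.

Vertex (6, -5); 4p = -28 so p = -7. Opens down.
Directrix is the horizontal line y = k − p = -5 − (-7) = 2.

y = 2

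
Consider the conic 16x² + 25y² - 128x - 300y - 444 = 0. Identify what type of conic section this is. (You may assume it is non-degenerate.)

No xy term. Coefficients of x² and y² are A = 16, C = 25.
A and C have the same sign but A ≠ C ⇒ ellipse.

ellipse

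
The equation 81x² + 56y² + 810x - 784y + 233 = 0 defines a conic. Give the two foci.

(-5, 2) and (-5, 12)

Group: 81(x² + 10x) + 56(y² - 14y) = -233
Complete the square in x and y: 81(x + 5)² + 56(y - 7)² = -233 + 2025 + 2744 = 4536
Divide by 4536: (x + 5)²/56 + (y - 7)²/81 = 1
Ellipse, center (-5, 7), major axis vertical; a² = 81, b² = 56.
c² = a² - b² = 81 - 56 = 25, so c = 5.
Foci lie on the vertical axis through the center: (h, k ± c).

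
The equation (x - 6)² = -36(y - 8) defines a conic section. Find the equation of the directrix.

Vertex (6, 8); 4p = -36 so p = -9. Opens down.
Directrix is the horizontal line y = k − p = 8 − (-9) = 17.

y = 17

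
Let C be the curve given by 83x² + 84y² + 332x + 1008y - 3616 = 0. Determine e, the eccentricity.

Rearranging, 83(x² + 4x) + 84(y² + 12y) = 3616.
Completing the square gives 83(x + 2)² + 84(y + 6)² = 3616 + 332 + 3024 = 6972.
Dividing both sides by 6972: (x + 2)²/84 + (y + 6)²/83 = 1
Ellipse, center (-2, -6), major axis horizontal; a² = 84, b² = 83.
c² = a² - b² = 1, so c = 1.
e = c/a = 1/2√21 = √21/42.

e = √21/42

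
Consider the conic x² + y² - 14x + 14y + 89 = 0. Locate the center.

(7, -7)

(x² - 14x) + (y² + 14y) = -89
(x - 7)² + (y + 7)² = -89 + 49 + 49 = 9
So (x - 7)² + (y + 7)² = 9.
Circle centered at (7, -7) with r² = 9.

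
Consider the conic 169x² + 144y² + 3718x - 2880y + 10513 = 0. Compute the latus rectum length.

Rearranging, 169(x² + 22x) + 144(y² - 20y) = -10513.
Complete the square in x and y: 169(x + 11)² + 144(y - 10)² = -10513 + 20449 + 14400 = 24336
Divide through by 24336 to get (x + 11)²/144 + (y - 10)²/169 = 1.
Ellipse, center (-11, 10), major axis vertical; a² = 169, b² = 144.
Latus rectum length = 2b²/a = 2·144/13 = 288/13.

288/13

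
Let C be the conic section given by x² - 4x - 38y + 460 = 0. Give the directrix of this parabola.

Only x is squared. Complete the square in x: (x - 2)² = 38(y - 12).
Vertex (2, 12); 4p = 38 so p = 19/2. Opens up.
Directrix is the horizontal line y = k − p = 12 − (19/2) = 5/2.

y = 5/2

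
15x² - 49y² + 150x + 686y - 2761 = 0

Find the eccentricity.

e = 8/7

Rearranging, 15(x² + 10x) -49(y² - 14y) = 2761.
Completing the square gives 15(x + 5)² -49(y - 7)² = 2761 + 375 - 2401 = 735.
Divide through by 735 to get (x + 5)²/49 - (y - 7)²/15 = 1.
Hyperbola, center (-5, 7), transverse axis horizontal; a² = 49, b² = 15.
c² = a² + b² = 64, so c = 8.
e = c/a = 8/7.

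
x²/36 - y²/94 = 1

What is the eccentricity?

Center (0, 0). The positive term is the x-term, so the transverse axis is horizontal; a² = 36, b² = 94.
c² = a² + b² = 130, so c = √130.
e = c/a = √130/6.

e = √130/6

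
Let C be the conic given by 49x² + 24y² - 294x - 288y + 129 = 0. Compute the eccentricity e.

Collect terms: 49(x² - 6x) + 24(y² - 12y) = -129
49(x - 3)² + 24(y - 6)² = -129 + 441 + 864 = 1176
Divide by 1176: (x - 3)²/24 + (y - 6)²/49 = 1
Ellipse, center (3, 6), major axis vertical; a² = 49, b² = 24.
c² = a² - b² = 25, so c = 5.
e = c/a = 5/7.

e = 5/7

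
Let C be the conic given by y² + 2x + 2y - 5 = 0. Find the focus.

(5/2, -1)

Only y is squared. Complete the square in y: (y + 1)² = -2(x - 3).
Vertex (3, -1); 4p = -2 so p = -1/2. Opens left.
Focus is p units from the vertex along the axis: (h + p, k).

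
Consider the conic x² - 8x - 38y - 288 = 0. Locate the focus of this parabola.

(4, 3/2)

Only x is squared. Complete the square in x: (x - 4)² = 38(y + 8).
Vertex (4, -8); 4p = 38 so p = 19/2. Opens up.
Focus is p units from the vertex along the axis: (h, k + p).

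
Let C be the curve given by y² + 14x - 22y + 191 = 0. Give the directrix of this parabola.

Only y is squared. Complete the square in y: (y - 11)² = -14(x + 5).
Vertex (-5, 11); 4p = -14 so p = -7/2. Opens left.
Directrix is the vertical line x = h − p = -5 − (-7/2) = -3/2.

x = -3/2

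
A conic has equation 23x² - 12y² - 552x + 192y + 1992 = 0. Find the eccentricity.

e = √105/6

23(x² - 24x) -12(y² - 16y) = -1992
Complete the square in x and y: 23(x - 12)² -12(y - 8)² = -1992 + 3312 - 768 = 552
Dividing both sides by 552: (x - 12)²/24 - (y - 8)²/46 = 1
Hyperbola, center (12, 8), transverse axis horizontal; a² = 24, b² = 46.
c² = a² + b² = 70, so c = √70.
e = c/a = √70/2√6 = √105/6.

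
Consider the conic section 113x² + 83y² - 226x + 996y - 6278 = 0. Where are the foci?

(1, -6 - √30) and (1, -6 + √30)

113(x² - 2x) + 83(y² + 12y) = 6278
Complete the square in x and y: 113(x - 1)² + 83(y + 6)² = 6278 + 113 + 2988 = 9379
Dividing both sides by 9379: (x - 1)²/83 + (y + 6)²/113 = 1
Ellipse, center (1, -6), major axis vertical; a² = 113, b² = 83.
c² = a² - b² = 113 - 83 = 30, so c = √30.
Foci lie on the vertical axis through the center: (h, k ± c).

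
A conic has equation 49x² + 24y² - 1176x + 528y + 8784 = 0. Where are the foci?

(12, -16) and (12, -6)

Rearranging, 49(x² - 24x) + 24(y² + 22y) = -8784.
49(x - 12)² + 24(y + 11)² = -8784 + 7056 + 2904 = 1176
Dividing both sides by 1176: (x - 12)²/24 + (y + 11)²/49 = 1
Ellipse, center (12, -11), major axis vertical; a² = 49, b² = 24.
c² = a² - b² = 49 - 24 = 25, so c = 5.
Foci lie on the vertical axis through the center: (h, k ± c).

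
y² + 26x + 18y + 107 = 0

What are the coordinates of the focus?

(-15/2, -9)

Only y is squared. Complete the square in y: (y + 9)² = -26(x + 1).
Vertex (-1, -9); 4p = -26 so p = -13/2. Opens left.
Focus is p units from the vertex along the axis: (h + p, k).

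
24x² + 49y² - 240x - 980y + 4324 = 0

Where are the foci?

24(x² - 10x) + 49(y² - 20y) = -4324
Completing the square gives 24(x - 5)² + 49(y - 10)² = -4324 + 600 + 4900 = 1176.
Divide through by 1176 to get (x - 5)²/49 + (y - 10)²/24 = 1.
Ellipse, center (5, 10), major axis horizontal; a² = 49, b² = 24.
c² = a² - b² = 49 - 24 = 25, so c = 5.
Foci lie on the horizontal axis through the center: (h ± c, k).

(0, 10) and (10, 10)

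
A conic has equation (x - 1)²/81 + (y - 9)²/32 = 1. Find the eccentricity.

Center (1, 9). The larger denominator 81 sits under the x-term, so the major axis is horizontal; a² = 81, b² = 32.
c² = a² - b² = 49, so c = 7.
e = c/a = 7/9.

e = 7/9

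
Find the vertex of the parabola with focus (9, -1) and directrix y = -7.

(9, -4)

The vertex is the midpoint between the focus and the directrix along the axis of symmetry.
Axis is vertical (directrix is horizontal). Vertex y-coordinate = (-1 + (-7))/2 = -4; x-coordinate = 9.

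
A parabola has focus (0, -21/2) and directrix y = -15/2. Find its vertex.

(0, -9)

The vertex is the midpoint between the focus and the directrix along the axis of symmetry.
Axis is vertical (directrix is horizontal). Vertex y-coordinate = (-21/2 + (-15/2))/2 = -9; x-coordinate = 0.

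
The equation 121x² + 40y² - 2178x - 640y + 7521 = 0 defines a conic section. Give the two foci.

(9, -1) and (9, 17)

Collect terms: 121(x² - 18x) + 40(y² - 16y) = -7521
Complete the square: 121(x - 9)² + 40(y - 8)² = -7521 + 9801 + 2560 = 4840
Dividing both sides by 4840: (x - 9)²/40 + (y - 8)²/121 = 1
Ellipse, center (9, 8), major axis vertical; a² = 121, b² = 40.
c² = a² - b² = 121 - 40 = 81, so c = 9.
Foci lie on the vertical axis through the center: (h, k ± c).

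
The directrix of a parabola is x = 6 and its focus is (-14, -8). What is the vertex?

The vertex is the midpoint between the focus and the directrix along the axis of symmetry.
Axis is horizontal (directrix is vertical). Vertex x-coordinate = (-14 + 6)/2 = -4; y-coordinate = -8.

(-4, -8)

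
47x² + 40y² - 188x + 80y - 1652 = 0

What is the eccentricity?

e = √329/47

Group the x- and y-terms: 47(x² - 4x) + 40(y² + 2y) = 1652
47(x - 2)² + 40(y + 1)² = 1652 + 188 + 40 = 1880
Divide through by 1880 to get (x - 2)²/40 + (y + 1)²/47 = 1.
Ellipse, center (2, -1), major axis vertical; a² = 47, b² = 40.
c² = a² - b² = 7, so c = √7.
e = c/a = √7/√47 = √329/47.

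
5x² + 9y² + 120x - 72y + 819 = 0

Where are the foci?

(-14, 4) and (-10, 4)

Rearranging, 5(x² + 24x) + 9(y² - 8y) = -819.
5(x + 12)² + 9(y - 4)² = -819 + 720 + 144 = 45
Dividing both sides by 45: (x + 12)²/9 + (y - 4)²/5 = 1
Ellipse, center (-12, 4), major axis horizontal; a² = 9, b² = 5.
c² = a² - b² = 9 - 5 = 4, so c = 2.
Foci lie on the horizontal axis through the center: (h ± c, k).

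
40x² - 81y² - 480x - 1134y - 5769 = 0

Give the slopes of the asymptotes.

Collect terms: 40(x² - 12x) -81(y² + 14y) = 5769
Complete the square: 40(x - 6)² -81(y + 7)² = 5769 + 1440 - 3969 = 3240
Divide by 3240: (x - 6)²/81 - (y + 7)²/40 = 1
Hyperbola, center (6, -7), transverse axis horizontal; a² = 81, b² = 40.
For a horizontal hyperbola the asymptotes have slope ±b/a.
Here that is ±2√10/9.

2√10/9 and -2√10/9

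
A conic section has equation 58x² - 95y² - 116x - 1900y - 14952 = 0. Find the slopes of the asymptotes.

√5510/95 and -√5510/95

Group: 58(x² - 2x) -95(y² + 20y) = 14952
Complete the square in x and y: 58(x - 1)² -95(y + 10)² = 14952 + 58 - 9500 = 5510
Dividing both sides by 5510: (x - 1)²/95 - (y + 10)²/58 = 1
Hyperbola, center (1, -10), transverse axis horizontal; a² = 95, b² = 58.
For a horizontal hyperbola the asymptotes have slope ±b/a.
Here that is ±√58/√95 = ±√5510/95.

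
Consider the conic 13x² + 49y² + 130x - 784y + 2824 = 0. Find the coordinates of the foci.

(-11, 8) and (1, 8)

Collect terms: 13(x² + 10x) + 49(y² - 16y) = -2824
Completing the square gives 13(x + 5)² + 49(y - 8)² = -2824 + 325 + 3136 = 637.
Divide by 637: (x + 5)²/49 + (y - 8)²/13 = 1
Ellipse, center (-5, 8), major axis horizontal; a² = 49, b² = 13.
c² = a² - b² = 49 - 13 = 36, so c = 6.
Foci lie on the horizontal axis through the center: (h ± c, k).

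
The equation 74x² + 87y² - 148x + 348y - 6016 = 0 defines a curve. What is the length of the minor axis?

2√74

Rearranging, 74(x² - 2x) + 87(y² + 4y) = 6016.
74(x - 1)² + 87(y + 2)² = 6016 + 74 + 348 = 6438
Dividing both sides by 6438: (x - 1)²/87 + (y + 2)²/74 = 1
Ellipse, center (1, -2), major axis horizontal; a² = 87, b² = 74.
b² = 74 so b = √74; the minor axis has length 2b = 2√74.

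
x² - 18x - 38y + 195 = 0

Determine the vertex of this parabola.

(9, 3)

Only x is squared. Complete the square in x: (x - 9)² = 38(y - 3).
Vertex (9, 3); 4p = 38 so p = 19/2. Opens up.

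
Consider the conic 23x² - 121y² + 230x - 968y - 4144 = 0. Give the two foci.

Collect terms: 23(x² + 10x) -121(y² + 8y) = 4144
Completing the square gives 23(x + 5)² -121(y + 4)² = 4144 + 575 - 1936 = 2783.
Divide through by 2783 to get (x + 5)²/121 - (y + 4)²/23 = 1.
Hyperbola, center (-5, -4), transverse axis horizontal; a² = 121, b² = 23.
c² = a² + b² = 121 + 23 = 144, so c = 12.
Foci lie on the horizontal axis through the center: (h ± c, k).

(-17, -4) and (7, -4)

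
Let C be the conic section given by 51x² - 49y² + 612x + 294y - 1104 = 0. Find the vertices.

51(x² + 12x) -49(y² - 6y) = 1104
Completing the square gives 51(x + 6)² -49(y - 3)² = 1104 + 1836 - 441 = 2499.
Divide through by 2499 to get (x + 6)²/49 - (y - 3)²/51 = 1.
Hyperbola, center (-6, 3), transverse axis horizontal; a² = 49, b² = 51.
a = 7. Vertices at (h ± a, k).

(-13, 3) and (1, 3)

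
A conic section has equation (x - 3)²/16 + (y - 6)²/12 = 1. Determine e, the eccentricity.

Center (3, 6). The larger denominator 16 sits under the x-term, so the major axis is horizontal; a² = 16, b² = 12.
c² = a² - b² = 4, so c = 2.
e = c/a = 2/4 = 1/2.

e = 1/2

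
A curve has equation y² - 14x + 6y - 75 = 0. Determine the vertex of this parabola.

(-6, -3)

Only y is squared. Complete the square in y: (y + 3)² = 14(x + 6).
Vertex (-6, -3); 4p = 14 so p = 7/2. Opens right.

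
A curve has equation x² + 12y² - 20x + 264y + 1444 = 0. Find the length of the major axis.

(x² - 20x) + 12(y² + 22y) = -1444
Completing the square gives (x - 10)² + 12(y + 11)² = -1444 + 100 + 1452 = 108.
Divide by 108: (x - 10)²/108 + (y + 11)²/9 = 1
Ellipse, center (10, -11), major axis horizontal; a² = 108, b² = 9.
a² = 108 so a = 6√3; the major axis has length 2a = 12√3.

12√3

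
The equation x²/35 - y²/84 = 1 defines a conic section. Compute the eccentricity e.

e = √85/5

Center (0, 0). The positive term is the x-term, so the transverse axis is horizontal; a² = 35, b² = 84.
c² = a² + b² = 119, so c = √119.
e = c/a = √119/√35 = √85/5.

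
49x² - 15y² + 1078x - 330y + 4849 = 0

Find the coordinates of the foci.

(-11, -19) and (-11, -3)

Group the x- and y-terms: 49(x² + 22x) -15(y² + 22y) = -4849
49(x + 11)² -15(y + 11)² = -4849 + 5929 - 1815 = -735
Divide through by -735 to get (y + 11)²/49 - (x + 11)²/15 = 1.
Hyperbola, center (-11, -11), transverse axis vertical; a² = 49, b² = 15.
c² = a² + b² = 49 + 15 = 64, so c = 8.
Foci lie on the vertical axis through the center: (h, k ± c).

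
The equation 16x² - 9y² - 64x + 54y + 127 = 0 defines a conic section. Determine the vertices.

(2, -1) and (2, 7)

Rearranging, 16(x² - 4x) -9(y² - 6y) = -127.
Complete the square: 16(x - 2)² -9(y - 3)² = -127 + 64 - 81 = -144
Divide by -144: (y - 3)²/16 - (x - 2)²/9 = 1
Hyperbola, center (2, 3), transverse axis vertical; a² = 16, b² = 9.
a = 4. Vertices at (h, k ± a).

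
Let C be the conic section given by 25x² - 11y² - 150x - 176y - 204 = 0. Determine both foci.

Collect terms: 25(x² - 6x) -11(y² + 16y) = 204
25(x - 3)² -11(y + 8)² = 204 + 225 - 704 = -275
Dividing both sides by -275: (y + 8)²/25 - (x - 3)²/11 = 1
Hyperbola, center (3, -8), transverse axis vertical; a² = 25, b² = 11.
c² = a² + b² = 25 + 11 = 36, so c = 6.
Foci lie on the vertical axis through the center: (h, k ± c).

(3, -14) and (3, -2)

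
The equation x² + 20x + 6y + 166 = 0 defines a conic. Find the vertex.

Only x is squared. Complete the square in x: (x + 10)² = -6(y + 11).
Vertex (-10, -11); 4p = -6 so p = -3/2. Opens down.

(-10, -11)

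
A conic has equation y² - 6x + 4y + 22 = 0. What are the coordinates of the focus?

Only y is squared. Complete the square in y: (y + 2)² = 6(x - 3).
Vertex (3, -2); 4p = 6 so p = 3/2. Opens right.
Focus is p units from the vertex along the axis: (h + p, k).

(9/2, -2)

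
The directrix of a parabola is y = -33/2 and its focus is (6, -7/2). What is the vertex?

(6, -10)

The vertex is the midpoint between the focus and the directrix along the axis of symmetry.
Axis is vertical (directrix is horizontal). Vertex y-coordinate = (-7/2 + (-33/2))/2 = -10; x-coordinate = 6.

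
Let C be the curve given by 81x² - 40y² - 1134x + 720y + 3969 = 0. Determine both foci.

(7, -2) and (7, 20)

Group: 81(x² - 14x) -40(y² - 18y) = -3969
Completing the square gives 81(x - 7)² -40(y - 9)² = -3969 + 3969 - 3240 = -3240.
Divide by -3240: (y - 9)²/81 - (x - 7)²/40 = 1
Hyperbola, center (7, 9), transverse axis vertical; a² = 81, b² = 40.
c² = a² + b² = 81 + 40 = 121, so c = 11.
Foci lie on the vertical axis through the center: (h, k ± c).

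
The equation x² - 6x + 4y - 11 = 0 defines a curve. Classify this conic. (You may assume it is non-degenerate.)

parabola

No xy term. Coefficients of x² and y² are A = 1, C = 0.
Exactly one squared variable ⇒ parabola.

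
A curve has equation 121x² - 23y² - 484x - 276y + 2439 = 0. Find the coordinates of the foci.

(2, -18) and (2, 6)

Rearranging, 121(x² - 4x) -23(y² + 12y) = -2439.
Complete the square in x and y: 121(x - 2)² -23(y + 6)² = -2439 + 484 - 828 = -2783
Dividing both sides by -2783: (y + 6)²/121 - (x - 2)²/23 = 1
Hyperbola, center (2, -6), transverse axis vertical; a² = 121, b² = 23.
c² = a² + b² = 121 + 23 = 144, so c = 12.
Foci lie on the vertical axis through the center: (h, k ± c).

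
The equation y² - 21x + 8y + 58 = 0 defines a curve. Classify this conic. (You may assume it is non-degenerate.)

parabola

No xy term. Coefficients of x² and y² are A = 0, C = 1.
Exactly one squared variable ⇒ parabola.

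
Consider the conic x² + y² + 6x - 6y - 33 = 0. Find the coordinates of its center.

(-3, 3)

Group: (x² + 6x) + (y² - 6y) = 33
(x + 3)² + (y - 3)² = 33 + 9 + 9 = 51
So (x + 3)² + (y - 3)² = 51.
Circle centered at (-3, 3) with r² = 51.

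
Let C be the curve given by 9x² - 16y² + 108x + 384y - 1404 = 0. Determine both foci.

(-6, 2) and (-6, 22)

Rearranging, 9(x² + 12x) -16(y² - 24y) = 1404.
Completing the square gives 9(x + 6)² -16(y - 12)² = 1404 + 324 - 2304 = -576.
Divide through by -576 to get (y - 12)²/36 - (x + 6)²/64 = 1.
Hyperbola, center (-6, 12), transverse axis vertical; a² = 36, b² = 64.
c² = a² + b² = 36 + 64 = 100, so c = 10.
Foci lie on the vertical axis through the center: (h, k ± c).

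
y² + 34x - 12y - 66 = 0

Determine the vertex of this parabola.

Only y is squared. Complete the square in y: (y - 6)² = -34(x - 3).
Vertex (3, 6); 4p = -34 so p = -17/2. Opens left.

(3, 6)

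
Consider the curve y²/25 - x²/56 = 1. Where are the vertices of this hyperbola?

Center (0, 0). The positive term is the y-term, so the transverse axis is vertical; a² = 25, b² = 56.
a = 5. Vertices at (h, k ± a).

(0, -5) and (0, 5)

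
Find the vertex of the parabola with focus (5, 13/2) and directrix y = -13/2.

The vertex is the midpoint between the focus and the directrix along the axis of symmetry.
Axis is vertical (directrix is horizontal). Vertex y-coordinate = (13/2 + (-13/2))/2 = 0; x-coordinate = 5.

(5, 0)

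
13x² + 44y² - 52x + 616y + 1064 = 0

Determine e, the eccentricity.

Group: 13(x² - 4x) + 44(y² + 14y) = -1064
Completing the square gives 13(x - 2)² + 44(y + 7)² = -1064 + 52 + 2156 = 1144.
Divide through by 1144 to get (x - 2)²/88 + (y + 7)²/26 = 1.
Ellipse, center (2, -7), major axis horizontal; a² = 88, b² = 26.
c² = a² - b² = 62, so c = √62.
e = c/a = √62/2√22 = √341/22.

e = √341/22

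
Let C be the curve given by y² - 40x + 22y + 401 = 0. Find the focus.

Only y is squared. Complete the square in y: (y + 11)² = 40(x - 7).
Vertex (7, -11); 4p = 40 so p = 10. Opens right.
Focus is p units from the vertex along the axis: (h + p, k).

(17, -11)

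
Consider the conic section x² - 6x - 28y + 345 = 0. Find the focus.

(3, 19)

Only x is squared. Complete the square in x: (x - 3)² = 28(y - 12).
Vertex (3, 12); 4p = 28 so p = 7. Opens up.
Focus is p units from the vertex along the axis: (h, k + p).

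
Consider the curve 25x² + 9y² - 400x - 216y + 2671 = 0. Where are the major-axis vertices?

(8, 7) and (8, 17)

Group the x- and y-terms: 25(x² - 16x) + 9(y² - 24y) = -2671
25(x - 8)² + 9(y - 12)² = -2671 + 1600 + 1296 = 225
Divide through by 225 to get (x - 8)²/9 + (y - 12)²/25 = 1.
Ellipse, center (8, 12), major axis vertical; a² = 25, b² = 9.
a = 5. Vertices at (h, k ± a).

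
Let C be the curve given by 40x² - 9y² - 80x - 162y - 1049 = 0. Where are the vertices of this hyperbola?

(-2, -9) and (4, -9)

40(x² - 2x) -9(y² + 18y) = 1049
40(x - 1)² -9(y + 9)² = 1049 + 40 - 729 = 360
Divide through by 360 to get (x - 1)²/9 - (y + 9)²/40 = 1.
Hyperbola, center (1, -9), transverse axis horizontal; a² = 9, b² = 40.
a = 3. Vertices at (h ± a, k).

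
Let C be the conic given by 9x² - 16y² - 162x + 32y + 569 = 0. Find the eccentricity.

e = 5/4

Group: 9(x² - 18x) -16(y² - 2y) = -569
9(x - 9)² -16(y - 1)² = -569 + 729 - 16 = 144
Dividing both sides by 144: (x - 9)²/16 - (y - 1)²/9 = 1
Hyperbola, center (9, 1), transverse axis horizontal; a² = 16, b² = 9.
c² = a² + b² = 25, so c = 5.
e = c/a = 5/4.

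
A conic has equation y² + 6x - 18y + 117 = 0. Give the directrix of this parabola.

Only y is squared. Complete the square in y: (y - 9)² = -6(x + 6).
Vertex (-6, 9); 4p = -6 so p = -3/2. Opens left.
Directrix is the vertical line x = h − p = -6 − (-3/2) = -9/2.

x = -9/2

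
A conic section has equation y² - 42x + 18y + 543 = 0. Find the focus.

Only y is squared. Complete the square in y: (y + 9)² = 42(x - 11).
Vertex (11, -9); 4p = 42 so p = 21/2. Opens right.
Focus is p units from the vertex along the axis: (h + p, k).

(43/2, -9)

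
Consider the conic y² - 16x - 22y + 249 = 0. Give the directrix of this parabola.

x = 4

Only y is squared. Complete the square in y: (y - 11)² = 16(x - 8).
Vertex (8, 11); 4p = 16 so p = 4. Opens right.
Directrix is the vertical line x = h − p = 8 − (4) = 4.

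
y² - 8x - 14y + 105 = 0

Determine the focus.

Only y is squared. Complete the square in y: (y - 7)² = 8(x - 7).
Vertex (7, 7); 4p = 8 so p = 2. Opens right.
Focus is p units from the vertex along the axis: (h + p, k).

(9, 7)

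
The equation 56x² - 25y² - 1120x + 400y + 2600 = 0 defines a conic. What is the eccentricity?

e = 9/5

56(x² - 20x) -25(y² - 16y) = -2600
Complete the square in x and y: 56(x - 10)² -25(y - 8)² = -2600 + 5600 - 1600 = 1400
Dividing both sides by 1400: (x - 10)²/25 - (y - 8)²/56 = 1
Hyperbola, center (10, 8), transverse axis horizontal; a² = 25, b² = 56.
c² = a² + b² = 81, so c = 9.
e = c/a = 9/5.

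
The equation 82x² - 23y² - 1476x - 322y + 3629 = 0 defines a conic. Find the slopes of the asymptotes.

√1886/23 and -√1886/23

82(x² - 18x) -23(y² + 14y) = -3629
82(x - 9)² -23(y + 7)² = -3629 + 6642 - 1127 = 1886
Dividing both sides by 1886: (x - 9)²/23 - (y + 7)²/82 = 1
Hyperbola, center (9, -7), transverse axis horizontal; a² = 23, b² = 82.
For a horizontal hyperbola the asymptotes have slope ±b/a.
Here that is ±√82/√23 = ±√1886/23.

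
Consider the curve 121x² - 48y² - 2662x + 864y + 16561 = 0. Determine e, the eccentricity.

e = 13/11

Collect terms: 121(x² - 22x) -48(y² - 18y) = -16561
121(x - 11)² -48(y - 9)² = -16561 + 14641 - 3888 = -5808
Divide by -5808: (y - 9)²/121 - (x - 11)²/48 = 1
Hyperbola, center (11, 9), transverse axis vertical; a² = 121, b² = 48.
c² = a² + b² = 169, so c = 13.
e = c/a = 13/11.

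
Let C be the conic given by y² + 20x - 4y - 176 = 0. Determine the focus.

(4, 2)

Only y is squared. Complete the square in y: (y - 2)² = -20(x - 9).
Vertex (9, 2); 4p = -20 so p = -5. Opens left.
Focus is p units from the vertex along the axis: (h + p, k).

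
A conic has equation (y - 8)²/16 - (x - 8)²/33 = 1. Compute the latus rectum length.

33/2

Center (8, 8). The positive term is the y-term, so the transverse axis is vertical; a² = 16, b² = 33.
Latus rectum length = 2b²/a = 2·33/4 = 33/2.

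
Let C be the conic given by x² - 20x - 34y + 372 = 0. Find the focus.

Only x is squared. Complete the square in x: (x - 10)² = 34(y - 8).
Vertex (10, 8); 4p = 34 so p = 17/2. Opens up.
Focus is p units from the vertex along the axis: (h, k + p).

(10, 33/2)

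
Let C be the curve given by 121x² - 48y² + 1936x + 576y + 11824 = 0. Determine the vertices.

Group the x- and y-terms: 121(x² + 16x) -48(y² - 12y) = -11824
Completing the square gives 121(x + 8)² -48(y - 6)² = -11824 + 7744 - 1728 = -5808.
Dividing both sides by -5808: (y - 6)²/121 - (x + 8)²/48 = 1
Hyperbola, center (-8, 6), transverse axis vertical; a² = 121, b² = 48.
a = 11. Vertices at (h, k ± a).

(-8, -5) and (-8, 17)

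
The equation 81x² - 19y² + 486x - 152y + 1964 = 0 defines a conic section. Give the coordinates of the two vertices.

(-3, -13) and (-3, 5)

Collect terms: 81(x² + 6x) -19(y² + 8y) = -1964
Completing the square gives 81(x + 3)² -19(y + 4)² = -1964 + 729 - 304 = -1539.
Dividing both sides by -1539: (y + 4)²/81 - (x + 3)²/19 = 1
Hyperbola, center (-3, -4), transverse axis vertical; a² = 81, b² = 19.
a = 9. Vertices at (h, k ± a).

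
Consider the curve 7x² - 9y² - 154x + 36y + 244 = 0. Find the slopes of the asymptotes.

√7/3 and -√7/3

7(x² - 22x) -9(y² - 4y) = -244
Complete the square in x and y: 7(x - 11)² -9(y - 2)² = -244 + 847 - 36 = 567
Dividing both sides by 567: (x - 11)²/81 - (y - 2)²/63 = 1
Hyperbola, center (11, 2), transverse axis horizontal; a² = 81, b² = 63.
For a horizontal hyperbola the asymptotes have slope ±b/a.
Here that is ±3√7/9 = ±√7/3.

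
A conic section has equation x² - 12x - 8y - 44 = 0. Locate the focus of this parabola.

(6, -8)

Only x is squared. Complete the square in x: (x - 6)² = 8(y + 10).
Vertex (6, -10); 4p = 8 so p = 2. Opens up.
Focus is p units from the vertex along the axis: (h, k + p).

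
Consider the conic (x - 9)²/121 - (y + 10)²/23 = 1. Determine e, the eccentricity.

Center (9, -10). The positive term is the x-term, so the transverse axis is horizontal; a² = 121, b² = 23.
c² = a² + b² = 144, so c = 12.
e = c/a = 12/11.

e = 12/11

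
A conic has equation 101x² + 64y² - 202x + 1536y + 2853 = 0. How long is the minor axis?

16

Group: 101(x² - 2x) + 64(y² + 24y) = -2853
Completing the square gives 101(x - 1)² + 64(y + 12)² = -2853 + 101 + 9216 = 6464.
Divide through by 6464 to get (x - 1)²/64 + (y + 12)²/101 = 1.
Ellipse, center (1, -12), major axis vertical; a² = 101, b² = 64.
b² = 64 so b = 8; the minor axis has length 2b = 16.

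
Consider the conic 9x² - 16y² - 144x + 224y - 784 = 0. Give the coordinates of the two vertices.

(0, 7) and (16, 7)

Collect terms: 9(x² - 16x) -16(y² - 14y) = 784
Complete the square in x and y: 9(x - 8)² -16(y - 7)² = 784 + 576 - 784 = 576
Dividing both sides by 576: (x - 8)²/64 - (y - 7)²/36 = 1
Hyperbola, center (8, 7), transverse axis horizontal; a² = 64, b² = 36.
a = 8. Vertices at (h ± a, k).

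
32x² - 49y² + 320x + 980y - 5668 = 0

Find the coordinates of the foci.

Group the x- and y-terms: 32(x² + 10x) -49(y² - 20y) = 5668
Complete the square: 32(x + 5)² -49(y - 10)² = 5668 + 800 - 4900 = 1568
Dividing both sides by 1568: (x + 5)²/49 - (y - 10)²/32 = 1
Hyperbola, center (-5, 10), transverse axis horizontal; a² = 49, b² = 32.
c² = a² + b² = 49 + 32 = 81, so c = 9.
Foci lie on the horizontal axis through the center: (h ± c, k).

(-14, 10) and (4, 10)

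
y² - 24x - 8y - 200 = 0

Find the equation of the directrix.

x = -15

Only y is squared. Complete the square in y: (y - 4)² = 24(x + 9).
Vertex (-9, 4); 4p = 24 so p = 6. Opens right.
Directrix is the vertical line x = h − p = -9 − (6) = -15.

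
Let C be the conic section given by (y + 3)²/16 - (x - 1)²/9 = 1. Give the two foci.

(1, -8) and (1, 2)

Center (1, -3). The positive term is the y-term, so the transverse axis is vertical; a² = 16, b² = 9.
c² = a² + b² = 16 + 9 = 25, so c = 5.
Foci lie on the vertical axis through the center: (h, k ± c).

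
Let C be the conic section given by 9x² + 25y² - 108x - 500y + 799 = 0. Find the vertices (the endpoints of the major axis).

Rearranging, 9(x² - 12x) + 25(y² - 20y) = -799.
9(x - 6)² + 25(y - 10)² = -799 + 324 + 2500 = 2025
Dividing both sides by 2025: (x - 6)²/225 + (y - 10)²/81 = 1
Ellipse, center (6, 10), major axis horizontal; a² = 225, b² = 81.
a = 15. Vertices at (h ± a, k).

(-9, 10) and (21, 10)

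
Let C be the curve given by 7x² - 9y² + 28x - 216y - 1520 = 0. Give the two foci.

(-10, -12) and (6, -12)

Group the x- and y-terms: 7(x² + 4x) -9(y² + 24y) = 1520
7(x + 2)² -9(y + 12)² = 1520 + 28 - 1296 = 252
Divide through by 252 to get (x + 2)²/36 - (y + 12)²/28 = 1.
Hyperbola, center (-2, -12), transverse axis horizontal; a² = 36, b² = 28.
c² = a² + b² = 36 + 28 = 64, so c = 8.
Foci lie on the horizontal axis through the center: (h ± c, k).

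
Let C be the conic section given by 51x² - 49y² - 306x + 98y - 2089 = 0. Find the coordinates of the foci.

Collect terms: 51(x² - 6x) -49(y² - 2y) = 2089
Complete the square: 51(x - 3)² -49(y - 1)² = 2089 + 459 - 49 = 2499
Dividing both sides by 2499: (x - 3)²/49 - (y - 1)²/51 = 1
Hyperbola, center (3, 1), transverse axis horizontal; a² = 49, b² = 51.
c² = a² + b² = 49 + 51 = 100, so c = 10.
Foci lie on the horizontal axis through the center: (h ± c, k).

(-7, 1) and (13, 1)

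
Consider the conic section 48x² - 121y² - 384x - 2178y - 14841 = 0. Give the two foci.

Rearranging, 48(x² - 8x) -121(y² + 18y) = 14841.
48(x - 4)² -121(y + 9)² = 14841 + 768 - 9801 = 5808
Dividing both sides by 5808: (x - 4)²/121 - (y + 9)²/48 = 1
Hyperbola, center (4, -9), transverse axis horizontal; a² = 121, b² = 48.
c² = a² + b² = 121 + 48 = 169, so c = 13.
Foci lie on the horizontal axis through the center: (h ± c, k).

(-9, -9) and (17, -9)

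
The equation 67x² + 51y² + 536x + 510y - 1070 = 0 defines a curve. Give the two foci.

Group the x- and y-terms: 67(x² + 8x) + 51(y² + 10y) = 1070
Completing the square gives 67(x + 4)² + 51(y + 5)² = 1070 + 1072 + 1275 = 3417.
Divide by 3417: (x + 4)²/51 + (y + 5)²/67 = 1
Ellipse, center (-4, -5), major axis vertical; a² = 67, b² = 51.
c² = a² - b² = 67 - 51 = 16, so c = 4.
Foci lie on the vertical axis through the center: (h, k ± c).

(-4, -9) and (-4, -1)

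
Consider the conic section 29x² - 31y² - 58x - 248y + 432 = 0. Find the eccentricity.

29(x² - 2x) -31(y² + 8y) = -432
Complete the square: 29(x - 1)² -31(y + 4)² = -432 + 29 - 496 = -899
Dividing both sides by -899: (y + 4)²/29 - (x - 1)²/31 = 1
Hyperbola, center (1, -4), transverse axis vertical; a² = 29, b² = 31.
c² = a² + b² = 60, so c = 2√15.
e = c/a = 2√15/√29 = 2√435/29.

e = 2√435/29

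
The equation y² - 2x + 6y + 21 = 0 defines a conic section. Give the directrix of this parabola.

Only y is squared. Complete the square in y: (y + 3)² = 2(x - 6).
Vertex (6, -3); 4p = 2 so p = 1/2. Opens right.
Directrix is the vertical line x = h − p = 6 − (1/2) = 11/2.

x = 11/2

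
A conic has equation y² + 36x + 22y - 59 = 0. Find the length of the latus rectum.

Only y is squared. Complete the square in y: (y + 11)² = -36(x - 5).
Vertex (5, -11); 4p = -36 so p = -9. Opens left.
Latus rectum length = |4p| = 36.

36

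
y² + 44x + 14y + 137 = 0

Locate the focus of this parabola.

Only y is squared. Complete the square in y: (y + 7)² = -44(x + 2).
Vertex (-2, -7); 4p = -44 so p = -11. Opens left.
Focus is p units from the vertex along the axis: (h + p, k).

(-13, -7)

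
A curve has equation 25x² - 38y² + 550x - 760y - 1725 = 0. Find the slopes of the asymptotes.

Group: 25(x² + 22x) -38(y² + 20y) = 1725
Completing the square gives 25(x + 11)² -38(y + 10)² = 1725 + 3025 - 3800 = 950.
Divide by 950: (x + 11)²/38 - (y + 10)²/25 = 1
Hyperbola, center (-11, -10), transverse axis horizontal; a² = 38, b² = 25.
For a horizontal hyperbola the asymptotes have slope ±b/a.
Here that is ±5/√38 = ±5√38/38.

5√38/38 and -5√38/38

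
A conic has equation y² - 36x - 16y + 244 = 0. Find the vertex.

(5, 8)

Only y is squared. Complete the square in y: (y - 8)² = 36(x - 5).
Vertex (5, 8); 4p = 36 so p = 9. Opens right.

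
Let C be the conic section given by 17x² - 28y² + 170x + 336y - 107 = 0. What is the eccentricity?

e = 3√85/17

Rearranging, 17(x² + 10x) -28(y² - 12y) = 107.
Complete the square in x and y: 17(x + 5)² -28(y - 6)² = 107 + 425 - 1008 = -476
Divide through by -476 to get (y - 6)²/17 - (x + 5)²/28 = 1.
Hyperbola, center (-5, 6), transverse axis vertical; a² = 17, b² = 28.
c² = a² + b² = 45, so c = 3√5.
e = c/a = 3√5/√17 = 3√85/17.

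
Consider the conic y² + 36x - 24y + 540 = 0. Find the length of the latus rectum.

Only y is squared. Complete the square in y: (y - 12)² = -36(x + 11).
Vertex (-11, 12); 4p = -36 so p = -9. Opens left.
Latus rectum length = |4p| = 36.

36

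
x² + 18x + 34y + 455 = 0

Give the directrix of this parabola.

y = -5/2

Only x is squared. Complete the square in x: (x + 9)² = -34(y + 11).
Vertex (-9, -11); 4p = -34 so p = -17/2. Opens down.
Directrix is the horizontal line y = k − p = -11 − (-17/2) = -5/2.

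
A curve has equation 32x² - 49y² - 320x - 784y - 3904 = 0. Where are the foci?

Group the x- and y-terms: 32(x² - 10x) -49(y² + 16y) = 3904
Complete the square in x and y: 32(x - 5)² -49(y + 8)² = 3904 + 800 - 3136 = 1568
Divide through by 1568 to get (x - 5)²/49 - (y + 8)²/32 = 1.
Hyperbola, center (5, -8), transverse axis horizontal; a² = 49, b² = 32.
c² = a² + b² = 49 + 32 = 81, so c = 9.
Foci lie on the horizontal axis through the center: (h ± c, k).

(-4, -8) and (14, -8)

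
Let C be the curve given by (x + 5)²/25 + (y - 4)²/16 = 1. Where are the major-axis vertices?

(-10, 4) and (0, 4)

Center (-5, 4). The larger denominator 25 sits under the x-term, so the major axis is horizontal; a² = 25, b² = 16.
a = 5. Vertices at (h ± a, k).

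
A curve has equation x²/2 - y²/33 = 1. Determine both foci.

(0 - √35, 0) and (0 + √35, 0)

Center (0, 0). The positive term is the x-term, so the transverse axis is horizontal; a² = 2, b² = 33.
c² = a² + b² = 2 + 33 = 35, so c = √35.
Foci lie on the horizontal axis through the center: (h ± c, k).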